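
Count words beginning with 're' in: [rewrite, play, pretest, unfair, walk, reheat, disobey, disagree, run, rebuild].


Checking each word for prefix 're':
  'rewrite' -> YES, starts with 're' (count: 1)
  'play' -> no (count: 1)
  'pretest' -> no (count: 1)
  'unfair' -> no (count: 1)
  'walk' -> no (count: 1)
  'reheat' -> YES, starts with 're' (count: 2)
  'disobey' -> no (count: 2)
  'disagree' -> no (count: 2)
  'run' -> no (count: 2)
  'rebuild' -> YES, starts with 're' (count: 3)
Total with prefix 're': 3

3


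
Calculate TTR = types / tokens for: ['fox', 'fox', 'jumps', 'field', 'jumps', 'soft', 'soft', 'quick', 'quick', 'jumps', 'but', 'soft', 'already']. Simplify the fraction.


Tokens: 13
Unique types: ('already', 'but', 'field', 'fox', 'jumps', 'quick', 'soft') = 7
TTR = 7/13
Already in lowest terms.

7/13


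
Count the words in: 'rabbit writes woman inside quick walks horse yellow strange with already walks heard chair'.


Counting words by splitting on spaces:
  Word 1: 'rabbit'
  Word 2: 'writes'
  Word 3: 'woman'
  Word 4: 'inside'
  Word 5: 'quick'
  Word 6: 'walks'
  Word 7: 'horse'
  Word 8: 'yellow'
  Word 9: 'strange'
  Word 10: 'with'
  Word 11: 'already'
  Word 12: 'walks'
  Word 13: 'heard'
  Word 14: 'chair'
Total words: 14

14


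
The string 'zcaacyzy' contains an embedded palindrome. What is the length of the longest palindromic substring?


Scanning 'zcaacyzy' for palindromic substrings.
Substring at positions 1-4: 'caac'.
Check: reverse('caac') = 'caac' -> palindrome confirmed.
Neighbouring characters ('z' / 'y') break symmetry, so it cannot extend further.
No longer palindromic substring exists; longest length = 4

4


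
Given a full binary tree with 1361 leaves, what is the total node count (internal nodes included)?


Leaf nodes (terminals): 1361
Internal nodes = n - 1 = 1361 - 1 = 1360
Total = leaves + internal = 1361 + 1360 = 2721

2721


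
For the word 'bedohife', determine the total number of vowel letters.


Scanning each character of 'bedohife':
  Position 1: 'b' -> consonant (running count: 0)
  Position 2: 'e' -> vowel (running count: 1)
  Position 3: 'd' -> consonant (running count: 1)
  Position 4: 'o' -> vowel (running count: 2)
  Position 5: 'h' -> consonant (running count: 2)
  Position 6: 'i' -> vowel (running count: 3)
  Position 7: 'f' -> consonant (running count: 3)
  Position 8: 'e' -> vowel (running count: 4)
Total vowels: 4

4


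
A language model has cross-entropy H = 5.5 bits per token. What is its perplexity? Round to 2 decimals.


Perplexity formula: PP = 2^H
H = 5.5
PP = 2^5.5
Decompose: 2^5.5 = 2^5 * 2^0.5 = 2^5 * sqrt(2)
2^5 = 32, sqrt(2) ~ 1.4142136
PP ~ 32 * 1.4142136 = 45.2548352
Rounded to 2 decimals: 45.25

45.25


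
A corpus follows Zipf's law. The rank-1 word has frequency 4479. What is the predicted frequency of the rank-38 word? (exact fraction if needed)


Zipf's law: freq(rank) = f1 / rank
f1 = 4479, rank = 38
freq = 4479 / 38
GCD(4479, 38) = 1
Simplified: 4479/38

4479/38


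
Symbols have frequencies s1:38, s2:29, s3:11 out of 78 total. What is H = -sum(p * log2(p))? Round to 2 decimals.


Computing entropy H = -sum(p_i * log2(p_i)):
  s1: p = 38/78 = 0.4872, -p*log2(p) = 0.5054
  s2: p = 29/78 = 0.3718, -p*log2(p) = 0.5307
  s3: p = 11/78 = 0.1410, -p*log2(p) = 0.3985
H = sum of terms = 1.4346
Rounded to 2 decimals: 1.43

1.43


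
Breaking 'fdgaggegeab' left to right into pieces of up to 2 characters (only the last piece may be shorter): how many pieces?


'fdgaggegeab' has 11 characters.
Chunking with max size 2:
  Chunk 1: 'fd' (positions 0-1)
  Chunk 2: 'ga' (positions 2-3)
  Chunk 3: 'gg' (positions 4-5)
  Chunk 4: 'eg' (positions 6-7)
  Chunk 5: 'ea' (positions 8-9)
  Chunk 6: 'b' (positions 10-10)
Total chunks: ceil(11 / 2) = 6

6


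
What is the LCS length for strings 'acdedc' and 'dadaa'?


DP table for LCS of 'acdedc' and 'dadaa':
       d  a  d  a  a
    0  0  0  0  0  0
  a 0  0  1  1  1  1
  c 0  0  1  1  1  1
  d 0  1  1  2  2  2
  e 0  1  1  2  2  2
  d 0  1  1  2  2  2
  c 0  1  1  2  2  2
LCS: 'ad'
LCS length = 2

2


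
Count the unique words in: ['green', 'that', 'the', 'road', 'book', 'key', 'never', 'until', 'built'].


Listing all tokens and tracking unique types:
  Token 1: 'green' -> NEW (unique so far: 1)
  Token 2: 'that' -> NEW (unique so far: 2)
  Token 3: 'the' -> NEW (unique so far: 3)
  Token 4: 'road' -> NEW (unique so far: 4)
  Token 5: 'book' -> NEW (unique so far: 5)
  Token 6: 'key' -> NEW (unique so far: 6)
  Token 7: 'never' -> NEW (unique so far: 7)
  Token 8: 'until' -> NEW (unique so far: 8)
  Token 9: 'built' -> NEW (unique so far: 9)
Unique types: ('book', 'built', 'green', 'key', 'never', 'road', 'that', 'the', 'until')
Vocabulary size: 9

9


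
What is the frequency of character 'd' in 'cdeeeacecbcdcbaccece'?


Scanning 'cdeeeacecbcdcbaccece' for 'd':
  Position 1: 'd' -> MATCH (count: 1)
  Position 11: 'd' -> MATCH (count: 2)
Total occurrences of 'd': 2

2


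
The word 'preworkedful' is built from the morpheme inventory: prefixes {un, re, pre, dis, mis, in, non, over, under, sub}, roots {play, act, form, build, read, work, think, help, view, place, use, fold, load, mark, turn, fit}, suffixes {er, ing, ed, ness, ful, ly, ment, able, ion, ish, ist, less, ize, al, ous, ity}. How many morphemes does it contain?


Segmenting 'preworkedful' against the inventory:
  'pre' -> prefix (morpheme 1)
  'work' -> root (morpheme 2)
  'ed' -> suffix (morpheme 3)
  'ful' -> suffix (morpheme 4)
Total morphemes: 4

4


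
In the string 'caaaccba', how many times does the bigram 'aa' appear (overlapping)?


Scanning 'caaaccba' for bigram 'aa':
  Position 0: 'ca' -> no
  Position 1: 'aa' -> MATCH
  Position 2: 'aa' -> MATCH
  Position 3: 'ac' -> no
  Position 4: 'cc' -> no
  Position 5: 'cb' -> no
  Position 6: 'ba' -> no
Total matches: 2

2


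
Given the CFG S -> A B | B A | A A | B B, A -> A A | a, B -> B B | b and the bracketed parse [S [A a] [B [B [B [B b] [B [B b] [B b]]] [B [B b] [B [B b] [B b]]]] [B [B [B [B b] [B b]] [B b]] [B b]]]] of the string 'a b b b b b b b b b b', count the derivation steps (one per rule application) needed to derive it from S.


Every bracketed nonterminal node [X ...] in the tree is produced by exactly one rule application.
Reading the tree off as a leftmost derivation:
  Step 1: S  =>  A B   (applied S -> A B)
  Step 2: A B  =>  a B   (applied A -> a)
  Step 3: a B  =>  a B B   (applied B -> B B)
  Step 4: a B B  =>  a B B B   (applied B -> B B)
  Step 5: a B B B  =>  a B B B B   (applied B -> B B)
  Step 6: a B B B B  =>  a b B B B   (applied B -> b)
  Step 7: a b B B B  =>  a b B B B B   (applied B -> B B)
  Step 8: a b B B B B  =>  a b b B B B   (applied B -> b)
  Step 9: a b b B B B  =>  a b b b B B   (applied B -> b)
  Step 10: a b b b B B  =>  a b b b B B B   (applied B -> B B)
  Step 11: a b b b B B B  =>  a b b b b B B   (applied B -> b)
  Step 12: a b b b b B B  =>  a b b b b B B B   (applied B -> B B)
  Step 13: a b b b b B B B  =>  a b b b b b B B   (applied B -> b)
  Step 14: a b b b b b B B  =>  a b b b b b b B   (applied B -> b)
  Step 15: a b b b b b b B  =>  a b b b b b b B B   (applied B -> B B)
  Step 16: a b b b b b b B B  =>  a b b b b b b B B B   (applied B -> B B)
  Step 17: a b b b b b b B B B  =>  a b b b b b b B B B B   (applied B -> B B)
  Step 18: a b b b b b b B B B B  =>  a b b b b b b b B B B   (applied B -> b)
  Step 19: a b b b b b b b B B B  =>  a b b b b b b b b B B   (applied B -> b)
  Step 20: a b b b b b b b b B B  =>  a b b b b b b b b b B   (applied B -> b)
  Step 21: a b b b b b b b b b B  =>  a b b b b b b b b b b   (applied B -> b)
Final yield: a b b b b b b b b b b
Total rewrite steps: 21

21


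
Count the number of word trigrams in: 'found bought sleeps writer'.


Word trigrams from [4] words:
  Trigram 1: (found bought sleeps)
  Trigram 2: (bought sleeps writer)
Total word trigrams: 4 - 2 = 2

2


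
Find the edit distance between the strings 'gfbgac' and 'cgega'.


Building DP table for s1='gfbgac' (len 6) and s2='cgega' (len 5):
       c  g  e  g  a
    0  1  2  3  4  5
  g 1  1  1  2  3  4
  f 2  2  2  2  3  4
  b 3  3  3  3  3  4
  g 4  4  3  4  3  4
  a 5  5  4  4  4  3
  c 6  5  5  5  5  4
Edit distance = dp[6][5] = 4

4


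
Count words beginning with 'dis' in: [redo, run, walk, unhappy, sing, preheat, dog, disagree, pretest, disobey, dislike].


Checking each word for prefix 'dis':
  'redo' -> no (count: 0)
  'run' -> no (count: 0)
  'walk' -> no (count: 0)
  'unhappy' -> no (count: 0)
  'sing' -> no (count: 0)
  'preheat' -> no (count: 0)
  'dog' -> no (count: 0)
  'disagree' -> YES, starts with 'dis' (count: 1)
  'pretest' -> no (count: 1)
  'disobey' -> YES, starts with 'dis' (count: 2)
  'dislike' -> YES, starts with 'dis' (count: 3)
Total with prefix 'dis': 3

3


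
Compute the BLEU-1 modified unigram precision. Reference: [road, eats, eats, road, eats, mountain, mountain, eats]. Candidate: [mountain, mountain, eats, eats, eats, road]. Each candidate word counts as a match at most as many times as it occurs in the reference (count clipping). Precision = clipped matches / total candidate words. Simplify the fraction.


Reference word counts: {'eats': 4, 'mountain': 2, 'road': 2}
Checking each candidate word (with clipping):
  'mountain' -> in reference (ref count 2, used 1/2) -> match (matches: 1)
  'mountain' -> in reference (ref count 2, used 2/2) -> match (matches: 2)
  'eats' -> in reference (ref count 4, used 1/4) -> match (matches: 3)
  'eats' -> in reference (ref count 4, used 2/4) -> match (matches: 4)
  'eats' -> in reference (ref count 4, used 3/4) -> match (matches: 5)
  'road' -> in reference (ref count 2, used 1/2) -> match (matches: 6)
Clipped matches: 6, Candidate length: 6
Precision = 6/6 = 1

1


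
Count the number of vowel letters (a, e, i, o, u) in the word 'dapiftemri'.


Scanning each character of 'dapiftemri':
  Position 1: 'd' -> consonant (running count: 0)
  Position 2: 'a' -> vowel (running count: 1)
  Position 3: 'p' -> consonant (running count: 1)
  Position 4: 'i' -> vowel (running count: 2)
  Position 5: 'f' -> consonant (running count: 2)
  Position 6: 't' -> consonant (running count: 2)
  Position 7: 'e' -> vowel (running count: 3)
  Position 8: 'm' -> consonant (running count: 3)
  Position 9: 'r' -> consonant (running count: 3)
  Position 10: 'i' -> vowel (running count: 4)
Total vowels: 4

4


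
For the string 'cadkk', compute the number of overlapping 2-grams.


String 'cadkk' has length L = 5.
Number of overlapping n-grams = L - n + 1
Substituting: 5 - 2 + 1 = 4

4


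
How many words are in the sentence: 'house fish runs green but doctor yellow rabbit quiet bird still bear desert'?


Counting words by splitting on spaces:
  Word 1: 'house'
  Word 2: 'fish'
  Word 3: 'runs'
  Word 4: 'green'
  Word 5: 'but'
  Word 6: 'doctor'
  Word 7: 'yellow'
  Word 8: 'rabbit'
  Word 9: 'quiet'
  Word 10: 'bird'
  Word 11: 'still'
  Word 12: 'bear'
  Word 13: 'desert'
Total words: 13

13


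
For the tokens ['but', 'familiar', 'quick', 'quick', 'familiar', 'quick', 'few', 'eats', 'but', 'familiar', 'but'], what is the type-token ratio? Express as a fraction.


Tokens: 11
Unique types: ('but', 'eats', 'familiar', 'few', 'quick') = 5
TTR = 5/11
Already in lowest terms.

5/11


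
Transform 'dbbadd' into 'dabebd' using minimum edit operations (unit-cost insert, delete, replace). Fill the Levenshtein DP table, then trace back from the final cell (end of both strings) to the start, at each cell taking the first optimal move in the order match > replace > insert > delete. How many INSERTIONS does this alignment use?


Edit distance = 3. Backtracking from cell (6, 6) with preference match > replace > insert > delete,
then listing the resulting alignment 'dbbadd' -> 'dabebd' left to right:
  Step 1: keep 'd'
  Step 2: replace b->a
  Step 3: keep 'b'
  Step 4: replace a->e
  Step 5: replace d->b
  Step 6: keep 'd'
Total insertions: 0

0


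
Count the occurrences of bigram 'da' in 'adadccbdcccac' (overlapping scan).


Scanning 'adadccbdcccac' for bigram 'da':
  Position 0: 'ad' -> no
  Position 1: 'da' -> MATCH
  Position 2: 'ad' -> no
  Position 3: 'dc' -> no
  Position 4: 'cc' -> no
  Position 5: 'cb' -> no
  Position 6: 'bd' -> no
  Position 7: 'dc' -> no
  Position 8: 'cc' -> no
  Position 9: 'cc' -> no
  Position 10: 'ca' -> no
  Position 11: 'ac' -> no
Total matches: 1

1


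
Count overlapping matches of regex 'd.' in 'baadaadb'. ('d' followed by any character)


Pattern: d. means 'd' followed by any character.
Scanning 'baadaadb' position-by-position:
  Pos 0: window 'ba' -> no
  Pos 1: window 'aa' -> no
  Pos 2: window 'ad' -> no
  Pos 3: window 'da' -> MATCH
  Pos 4: window 'aa' -> no
  Pos 5: window 'ad' -> no
  Pos 6: window 'db' -> MATCH
  Pos 7: window 'b' -> no
Total matches: 2

2


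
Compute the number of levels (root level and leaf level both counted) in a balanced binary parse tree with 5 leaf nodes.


In a balanced binary tree with n leaves the deepest leaf is ceil(log2(n)) edges below the root,
so counting node levels inclusive of root and leaves gives ceil(log2(n)) + 1 levels.
log2(5) = 2.3219
ceil(2.3219) = 3
levels = 3 + 1 = 4

4


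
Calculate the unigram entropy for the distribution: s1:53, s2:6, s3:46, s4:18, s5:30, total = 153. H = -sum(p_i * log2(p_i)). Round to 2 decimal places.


Computing entropy H = -sum(p_i * log2(p_i)):
  s1: p = 53/153 = 0.3464, -p*log2(p) = 0.5298
  s2: p = 6/153 = 0.0392, -p*log2(p) = 0.1832
  s3: p = 46/153 = 0.3007, -p*log2(p) = 0.5213
  s4: p = 18/153 = 0.1176, -p*log2(p) = 0.3632
  s5: p = 30/153 = 0.1961, -p*log2(p) = 0.4609
H = sum of terms = 2.0584
Rounded to 2 decimals: 2.06

2.06


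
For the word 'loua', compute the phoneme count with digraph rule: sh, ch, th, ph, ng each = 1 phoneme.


Parsing 'loua' greedily, digraphs first:
  'l' -> consonant phoneme (phonemes so far: 1)
  'o' -> vowel phoneme (phonemes so far: 2)
  'u' -> vowel phoneme (phonemes so far: 3)
  'a' -> vowel phoneme (phonemes so far: 4)
Total phonemes: 4

4


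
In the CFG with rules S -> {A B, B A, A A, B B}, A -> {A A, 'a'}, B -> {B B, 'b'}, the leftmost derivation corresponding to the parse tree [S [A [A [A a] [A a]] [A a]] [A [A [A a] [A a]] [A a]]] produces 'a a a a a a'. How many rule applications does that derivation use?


Every bracketed nonterminal node [X ...] in the tree is produced by exactly one rule application.
Reading the tree off as a leftmost derivation:
  Step 1: S  =>  A A   (applied S -> A A)
  Step 2: A A  =>  A A A   (applied A -> A A)
  Step 3: A A A  =>  A A A A   (applied A -> A A)
  Step 4: A A A A  =>  a A A A   (applied A -> a)
  Step 5: a A A A  =>  a a A A   (applied A -> a)
  Step 6: a a A A  =>  a a a A   (applied A -> a)
  Step 7: a a a A  =>  a a a A A   (applied A -> A A)
  Step 8: a a a A A  =>  a a a A A A   (applied A -> A A)
  Step 9: a a a A A A  =>  a a a a A A   (applied A -> a)
  Step 10: a a a a A A  =>  a a a a a A   (applied A -> a)
  Step 11: a a a a a A  =>  a a a a a a   (applied A -> a)
Final yield: a a a a a a
Total rewrite steps: 11

11


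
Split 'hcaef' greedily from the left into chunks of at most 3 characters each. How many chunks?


'hcaef' has 5 characters.
Chunking with max size 3:
  Chunk 1: 'hca' (positions 0-2)
  Chunk 2: 'ef' (positions 3-4)
Total chunks: ceil(5 / 3) = 2

2


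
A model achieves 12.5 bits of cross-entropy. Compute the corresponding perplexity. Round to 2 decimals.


Perplexity formula: PP = 2^H
H = 12.5
PP = 2^12.5
Decompose: 2^12.5 = 2^12 * 2^0.5 = 2^12 * sqrt(2)
2^12 = 4096, sqrt(2) ~ 1.4142136
PP ~ 4096 * 1.4142136 = 5792.6189056
Rounded to 2 decimals: 5792.62

5792.62


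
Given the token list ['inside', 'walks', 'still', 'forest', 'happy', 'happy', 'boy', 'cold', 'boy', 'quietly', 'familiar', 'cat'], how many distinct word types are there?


Listing all tokens and tracking unique types:
  Token 1: 'inside' -> NEW (unique so far: 1)
  Token 2: 'walks' -> NEW (unique so far: 2)
  Token 3: 'still' -> NEW (unique so far: 3)
  Token 4: 'forest' -> NEW (unique so far: 4)
  Token 5: 'happy' -> NEW (unique so far: 5)
  Token 6: 'happy' -> duplicate (unique so far: 5)
  Token 7: 'boy' -> NEW (unique so far: 6)
  Token 8: 'cold' -> NEW (unique so far: 7)
  Token 9: 'boy' -> duplicate (unique so far: 7)
  Token 10: 'quietly' -> NEW (unique so far: 8)
  Token 11: 'familiar' -> NEW (unique so far: 9)
  Token 12: 'cat' -> NEW (unique so far: 10)
Unique types: ('boy', 'cat', 'cold', 'familiar', 'forest', 'happy', 'inside', 'quietly', 'still', 'walks')
Vocabulary size: 10

10


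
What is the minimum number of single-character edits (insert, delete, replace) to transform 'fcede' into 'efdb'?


Building DP table for s1='fcede' (len 5) and s2='efdb' (len 4):
       e  f  d  b
    0  1  2  3  4
  f 1  1  1  2  3
  c 2  2  2  2  3
  e 3  2  3  3  3
  d 4  3  3  3  4
  e 5  4  4  4  4
Edit distance = dp[5][4] = 4

4


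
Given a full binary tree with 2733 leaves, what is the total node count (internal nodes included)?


Leaf nodes (terminals): 2733
Internal nodes = n - 1 = 2733 - 1 = 2732
Total = leaves + internal = 2733 + 2732 = 5465

5465


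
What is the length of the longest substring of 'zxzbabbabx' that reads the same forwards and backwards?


Scanning 'zxzbabbabx' for palindromic substrings.
Substring at positions 3-8: 'babbab'.
Check: reverse('babbab') = 'babbab' -> palindrome confirmed.
Neighbouring characters ('z' / 'x') break symmetry, so it cannot extend further.
No longer palindromic substring exists; longest length = 6

6


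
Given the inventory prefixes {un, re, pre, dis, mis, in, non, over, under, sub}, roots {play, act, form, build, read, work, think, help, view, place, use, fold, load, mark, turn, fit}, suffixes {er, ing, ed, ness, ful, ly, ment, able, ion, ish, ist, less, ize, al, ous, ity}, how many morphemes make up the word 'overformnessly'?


Segmenting 'overformnessly' against the inventory:
  'over' -> prefix (morpheme 1)
  'form' -> root (morpheme 2)
  'ness' -> suffix (morpheme 3)
  'ly' -> suffix (morpheme 4)
Total morphemes: 4

4


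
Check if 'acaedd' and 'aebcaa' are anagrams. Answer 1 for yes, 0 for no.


Sort characters of 'acaedd': 'aacdde'
Sort characters of 'aebcaa': 'aaabce'
Sorted forms differ -> they are NOT anagrams
Result: 0

0


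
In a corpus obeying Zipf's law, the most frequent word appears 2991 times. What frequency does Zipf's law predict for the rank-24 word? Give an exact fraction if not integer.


Zipf's law: freq(rank) = f1 / rank
f1 = 2991, rank = 24
freq = 2991 / 24
GCD(2991, 24) = 3
Simplified: 997/8

997/8


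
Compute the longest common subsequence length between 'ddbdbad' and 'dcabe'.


DP table for LCS of 'ddbdbad' and 'dcabe':
       d  c  a  b  e
    0  0  0  0  0  0
  d 0  1  1  1  1  1
  d 0  1  1  1  1  1
  b 0  1  1  1  2  2
  d 0  1  1  1  2  2
  b 0  1  1  1  2  2
  a 0  1  1  2  2  2
  d 0  1  1  2  2  2
LCS: 'db'
LCS length = 2

2


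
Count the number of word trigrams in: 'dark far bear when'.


Word trigrams from [4] words:
  Trigram 1: (dark far bear)
  Trigram 2: (far bear when)
Total word trigrams: 4 - 2 = 2

2


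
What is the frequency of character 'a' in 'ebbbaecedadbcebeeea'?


Scanning 'ebbbaecedadbcebeeea' for 'a':
  Position 4: 'a' -> MATCH (count: 1)
  Position 9: 'a' -> MATCH (count: 2)
  Position 18: 'a' -> MATCH (count: 3)
Total occurrences of 'a': 3

3


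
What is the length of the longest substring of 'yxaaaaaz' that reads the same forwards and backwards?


Scanning 'yxaaaaaz' for palindromic substrings.
Substring at positions 2-6: 'aaaaa'.
Check: reverse('aaaaa') = 'aaaaa' -> palindrome confirmed.
Neighbouring characters ('x' / 'z') break symmetry, so it cannot extend further.
No longer palindromic substring exists; longest length = 5

5


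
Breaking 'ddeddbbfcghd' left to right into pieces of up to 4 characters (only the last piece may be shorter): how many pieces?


'ddeddbbfcghd' has 12 characters.
Chunking with max size 4:
  Chunk 1: 'dded' (positions 0-3)
  Chunk 2: 'dbbf' (positions 4-7)
  Chunk 3: 'cghd' (positions 8-11)
Total chunks: ceil(12 / 4) = 3

3


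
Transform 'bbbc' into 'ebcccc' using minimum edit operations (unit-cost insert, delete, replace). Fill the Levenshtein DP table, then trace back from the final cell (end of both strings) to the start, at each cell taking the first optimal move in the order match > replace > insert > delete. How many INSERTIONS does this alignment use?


Edit distance = 4. Backtracking from cell (4, 6) with preference match > replace > insert > delete,
then listing the resulting alignment 'bbbc' -> 'ebcccc' left to right:
  Step 1: insert 'e' [insertion #1]
  Step 2: keep 'b'
  Step 3: insert 'c' [insertion #2]
  Step 4: replace b->c
  Step 5: replace b->c
  Step 6: keep 'c'
Total insertions: 2

2


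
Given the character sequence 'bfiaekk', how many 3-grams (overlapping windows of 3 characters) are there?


String 'bfiaekk' has length L = 7.
Number of overlapping n-grams = L - n + 1
Substituting: 7 - 3 + 1 = 5

5


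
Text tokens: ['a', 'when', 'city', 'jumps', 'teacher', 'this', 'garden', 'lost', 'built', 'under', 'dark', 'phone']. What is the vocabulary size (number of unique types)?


Listing all tokens and tracking unique types:
  Token 1: 'a' -> NEW (unique so far: 1)
  Token 2: 'when' -> NEW (unique so far: 2)
  Token 3: 'city' -> NEW (unique so far: 3)
  Token 4: 'jumps' -> NEW (unique so far: 4)
  Token 5: 'teacher' -> NEW (unique so far: 5)
  Token 6: 'this' -> NEW (unique so far: 6)
  Token 7: 'garden' -> NEW (unique so far: 7)
  Token 8: 'lost' -> NEW (unique so far: 8)
  Token 9: 'built' -> NEW (unique so far: 9)
  Token 10: 'under' -> NEW (unique so far: 10)
  Token 11: 'dark' -> NEW (unique so far: 11)
  Token 12: 'phone' -> NEW (unique so far: 12)
Unique types: ('a', 'built', 'city', 'dark', 'garden', 'jumps', 'lost', 'phone', 'teacher', 'this', 'under', 'when')
Vocabulary size: 12

12


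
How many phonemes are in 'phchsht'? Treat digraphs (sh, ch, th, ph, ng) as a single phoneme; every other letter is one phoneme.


Parsing 'phchsht' greedily, digraphs first:
  'ph' -> digraph (1 consonant phoneme) (phonemes so far: 1)
  'ch' -> digraph (1 consonant phoneme) (phonemes so far: 2)
  'sh' -> digraph (1 consonant phoneme) (phonemes so far: 3)
  't' -> consonant phoneme (phonemes so far: 4)
Total phonemes: 4

4


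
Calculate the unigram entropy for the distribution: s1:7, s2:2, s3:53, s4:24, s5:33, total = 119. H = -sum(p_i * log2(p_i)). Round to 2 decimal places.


Computing entropy H = -sum(p_i * log2(p_i)):
  s1: p = 7/119 = 0.0588, -p*log2(p) = 0.2404
  s2: p = 2/119 = 0.0168, -p*log2(p) = 0.0991
  s3: p = 53/119 = 0.4454, -p*log2(p) = 0.5197
  s4: p = 24/119 = 0.2017, -p*log2(p) = 0.4659
  s5: p = 33/119 = 0.2773, -p*log2(p) = 0.5131
H = sum of terms = 1.8382
Rounded to 2 decimals: 1.84

1.84


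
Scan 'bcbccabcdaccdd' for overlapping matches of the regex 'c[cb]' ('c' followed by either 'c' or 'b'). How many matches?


Pattern: c[cb] means 'c' followed by either 'c' or 'b'.
Scanning 'bcbccabcdaccdd' position-by-position:
  Pos 0: window 'bc' -> no
  Pos 1: window 'cb' -> MATCH
  Pos 2: window 'bc' -> no
  Pos 3: window 'cc' -> MATCH
  Pos 4: window 'ca' -> no
  Pos 5: window 'ab' -> no
  Pos 6: window 'bc' -> no
  Pos 7: window 'cd' -> no
  Pos 8: window 'da' -> no
  Pos 9: window 'ac' -> no
  Pos 10: window 'cc' -> MATCH
  Pos 11: window 'cd' -> no
  Pos 12: window 'dd' -> no
  Pos 13: window 'd' -> no
Total matches: 3

3


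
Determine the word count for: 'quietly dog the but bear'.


Counting words by splitting on spaces:
  Word 1: 'quietly'
  Word 2: 'dog'
  Word 3: 'the'
  Word 4: 'but'
  Word 5: 'bear'
Total words: 5

5


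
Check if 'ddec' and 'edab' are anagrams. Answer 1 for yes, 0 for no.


Sort characters of 'ddec': 'cdde'
Sort characters of 'edab': 'abde'
Sorted forms differ -> they are NOT anagrams
Result: 0

0


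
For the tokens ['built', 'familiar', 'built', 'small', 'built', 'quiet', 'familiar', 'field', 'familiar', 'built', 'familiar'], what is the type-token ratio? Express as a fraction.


Tokens: 11
Unique types: ('built', 'familiar', 'field', 'quiet', 'small') = 5
TTR = 5/11
Already in lowest terms.

5/11


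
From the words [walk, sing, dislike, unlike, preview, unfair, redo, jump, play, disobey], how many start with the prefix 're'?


Checking each word for prefix 're':
  'walk' -> no (count: 0)
  'sing' -> no (count: 0)
  'dislike' -> no (count: 0)
  'unlike' -> no (count: 0)
  'preview' -> no (count: 0)
  'unfair' -> no (count: 0)
  'redo' -> YES, starts with 're' (count: 1)
  'jump' -> no (count: 1)
  'play' -> no (count: 1)
  'disobey' -> no (count: 1)
Total with prefix 're': 1

1


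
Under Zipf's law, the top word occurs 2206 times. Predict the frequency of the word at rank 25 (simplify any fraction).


Zipf's law: freq(rank) = f1 / rank
f1 = 2206, rank = 25
freq = 2206 / 25
GCD(2206, 25) = 1
Simplified: 2206/25

2206/25


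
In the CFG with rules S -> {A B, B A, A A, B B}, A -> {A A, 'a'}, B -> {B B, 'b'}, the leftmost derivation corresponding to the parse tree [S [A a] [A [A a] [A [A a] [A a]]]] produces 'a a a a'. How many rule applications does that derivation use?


Every bracketed nonterminal node [X ...] in the tree is produced by exactly one rule application.
Reading the tree off as a leftmost derivation:
  Step 1: S  =>  A A   (applied S -> A A)
  Step 2: A A  =>  a A   (applied A -> a)
  Step 3: a A  =>  a A A   (applied A -> A A)
  Step 4: a A A  =>  a a A   (applied A -> a)
  Step 5: a a A  =>  a a A A   (applied A -> A A)
  Step 6: a a A A  =>  a a a A   (applied A -> a)
  Step 7: a a a A  =>  a a a a   (applied A -> a)
Final yield: a a a a
Total rewrite steps: 7

7


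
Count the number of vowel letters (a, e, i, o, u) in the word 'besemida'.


Scanning each character of 'besemida':
  Position 1: 'b' -> consonant (running count: 0)
  Position 2: 'e' -> vowel (running count: 1)
  Position 3: 's' -> consonant (running count: 1)
  Position 4: 'e' -> vowel (running count: 2)
  Position 5: 'm' -> consonant (running count: 2)
  Position 6: 'i' -> vowel (running count: 3)
  Position 7: 'd' -> consonant (running count: 3)
  Position 8: 'a' -> vowel (running count: 4)
Total vowels: 4

4


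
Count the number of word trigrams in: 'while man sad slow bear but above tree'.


Word trigrams from [8] words:
  Trigram 1: (while man sad)
  Trigram 2: (man sad slow)
  Trigram 3: (sad slow bear)
  Trigram 4: (slow bear but)
  Trigram 5: (bear but above)
  Trigram 6: (but above tree)
Total word trigrams: 8 - 2 = 6

6


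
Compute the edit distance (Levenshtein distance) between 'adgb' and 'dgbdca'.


Building DP table for s1='adgb' (len 4) and s2='dgbdca' (len 6):
       d  g  b  d  c  a
    0  1  2  3  4  5  6
  a 1  1  2  3  4  5  5
  d 2  1  2  3  3  4  5
  g 3  2  1  2  3  4  5
  b 4  3  2  1  2  3  4
Edit distance = dp[4][6] = 4

4


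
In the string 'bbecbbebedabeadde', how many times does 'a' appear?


Scanning 'bbecbbebedabeadde' for 'a':
  Position 10: 'a' -> MATCH (count: 1)
  Position 13: 'a' -> MATCH (count: 2)
Total occurrences of 'a': 2

2


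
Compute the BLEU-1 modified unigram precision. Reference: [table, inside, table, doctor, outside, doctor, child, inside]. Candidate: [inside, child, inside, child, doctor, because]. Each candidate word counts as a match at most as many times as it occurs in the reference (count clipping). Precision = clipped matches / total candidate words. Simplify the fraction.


Reference word counts: {'child': 1, 'doctor': 2, 'inside': 2, 'outside': 1, 'table': 2}
Checking each candidate word (with clipping):
  'inside' -> in reference (ref count 2, used 1/2) -> match (matches: 1)
  'child' -> in reference (ref count 1, used 1/1) -> match (matches: 2)
  'inside' -> in reference (ref count 2, used 2/2) -> match (matches: 3)
  'child' -> ref count 1 already used up (1/1) -> clipped, no match (matches: 3)
  'doctor' -> in reference (ref count 2, used 1/2) -> match (matches: 4)
  'because' -> not in reference -> no match (matches: 4)
Clipped matches: 4, Candidate length: 6
Precision = 4/6 = 2/3

2/3


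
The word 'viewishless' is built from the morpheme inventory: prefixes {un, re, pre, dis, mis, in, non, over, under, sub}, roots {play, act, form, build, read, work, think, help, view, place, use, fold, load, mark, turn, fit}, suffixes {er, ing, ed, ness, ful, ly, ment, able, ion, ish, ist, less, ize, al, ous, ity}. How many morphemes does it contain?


Segmenting 'viewishless' against the inventory:
  'view' -> root (morpheme 1)
  'ish' -> suffix (morpheme 2)
  'less' -> suffix (morpheme 3)
Total morphemes: 3

3


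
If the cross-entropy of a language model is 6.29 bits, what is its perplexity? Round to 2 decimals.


Perplexity formula: PP = 2^H
H = 6.29
PP = 2^6.29
Decompose: 2^6.29 = 2^6 * 2^0.29
2^6 = 64, 2^0.29 ~ 1.2226403
PP ~ 64 * 1.2226403 = 78.2489792
Rounded to 2 decimals: 78.25

78.25


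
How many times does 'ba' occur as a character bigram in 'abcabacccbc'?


Scanning 'abcabacccbc' for bigram 'ba':
  Position 0: 'ab' -> no
  Position 1: 'bc' -> no
  Position 2: 'ca' -> no
  Position 3: 'ab' -> no
  Position 4: 'ba' -> MATCH
  Position 5: 'ac' -> no
  Position 6: 'cc' -> no
  Position 7: 'cc' -> no
  Position 8: 'cb' -> no
  Position 9: 'bc' -> no
Total matches: 1

1


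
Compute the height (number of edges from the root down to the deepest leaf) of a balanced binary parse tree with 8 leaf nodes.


In a balanced binary tree with n leaves the deepest leaf is ceil(log2(n)) edges below the root.
log2(8) = 3.0000
ceil(3.0000) = 3
height (edges) = 3

3


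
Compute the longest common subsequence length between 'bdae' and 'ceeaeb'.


DP table for LCS of 'bdae' and 'ceeaeb':
       c  e  e  a  e  b
    0  0  0  0  0  0  0
  b 0  0  0  0  0  0  1
  d 0  0  0  0  0  0  1
  a 0  0  0  0  1  1  1
  e 0  0  1  1  1  2  2
LCS: 'ae'
LCS length = 2

2


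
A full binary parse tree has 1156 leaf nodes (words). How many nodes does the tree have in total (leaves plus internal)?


Leaf nodes (terminals): 1156
Internal nodes = n - 1 = 1156 - 1 = 1155
Total = leaves + internal = 1156 + 1155 = 2311

2311


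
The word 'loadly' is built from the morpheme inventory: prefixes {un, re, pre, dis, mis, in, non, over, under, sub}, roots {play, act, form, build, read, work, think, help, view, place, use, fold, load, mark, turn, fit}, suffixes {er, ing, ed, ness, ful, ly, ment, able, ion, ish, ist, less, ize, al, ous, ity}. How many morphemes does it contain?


Segmenting 'loadly' against the inventory:
  'load' -> root (morpheme 1)
  'ly' -> suffix (morpheme 2)
Total morphemes: 2

2


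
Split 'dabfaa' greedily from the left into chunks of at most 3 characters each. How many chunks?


'dabfaa' has 6 characters.
Chunking with max size 3:
  Chunk 1: 'dab' (positions 0-2)
  Chunk 2: 'faa' (positions 3-5)
Total chunks: ceil(6 / 3) = 2

2


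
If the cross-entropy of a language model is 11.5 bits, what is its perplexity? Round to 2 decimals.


Perplexity formula: PP = 2^H
H = 11.5
PP = 2^11.5
Decompose: 2^11.5 = 2^11 * 2^0.5 = 2^11 * sqrt(2)
2^11 = 2048, sqrt(2) ~ 1.4142136
PP ~ 2048 * 1.4142136 = 2896.3094528
Rounded to 2 decimals: 2896.31

2896.31


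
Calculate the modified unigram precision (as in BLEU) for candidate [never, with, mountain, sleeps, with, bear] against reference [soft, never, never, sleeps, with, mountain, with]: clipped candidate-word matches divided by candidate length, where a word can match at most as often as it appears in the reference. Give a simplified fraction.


Reference word counts: {'mountain': 1, 'never': 2, 'sleeps': 1, 'soft': 1, 'with': 2}
Checking each candidate word (with clipping):
  'never' -> in reference (ref count 2, used 1/2) -> match (matches: 1)
  'with' -> in reference (ref count 2, used 1/2) -> match (matches: 2)
  'mountain' -> in reference (ref count 1, used 1/1) -> match (matches: 3)
  'sleeps' -> in reference (ref count 1, used 1/1) -> match (matches: 4)
  'with' -> in reference (ref count 2, used 2/2) -> match (matches: 5)
  'bear' -> not in reference -> no match (matches: 5)
Clipped matches: 5, Candidate length: 6
Precision = 5/6

5/6


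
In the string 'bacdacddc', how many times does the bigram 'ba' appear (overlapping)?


Scanning 'bacdacddc' for bigram 'ba':
  Position 0: 'ba' -> MATCH
  Position 1: 'ac' -> no
  Position 2: 'cd' -> no
  Position 3: 'da' -> no
  Position 4: 'ac' -> no
  Position 5: 'cd' -> no
  Position 6: 'dd' -> no
  Position 7: 'dc' -> no
Total matches: 1

1


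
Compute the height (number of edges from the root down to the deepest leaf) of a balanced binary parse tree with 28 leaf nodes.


In a balanced binary tree with n leaves the deepest leaf is ceil(log2(n)) edges below the root.
log2(28) = 4.8074
ceil(4.8074) = 5
height (edges) = 5

5


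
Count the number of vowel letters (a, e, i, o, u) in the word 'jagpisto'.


Scanning each character of 'jagpisto':
  Position 1: 'j' -> consonant (running count: 0)
  Position 2: 'a' -> vowel (running count: 1)
  Position 3: 'g' -> consonant (running count: 1)
  Position 4: 'p' -> consonant (running count: 1)
  Position 5: 'i' -> vowel (running count: 2)
  Position 6: 's' -> consonant (running count: 2)
  Position 7: 't' -> consonant (running count: 2)
  Position 8: 'o' -> vowel (running count: 3)
Total vowels: 3

3


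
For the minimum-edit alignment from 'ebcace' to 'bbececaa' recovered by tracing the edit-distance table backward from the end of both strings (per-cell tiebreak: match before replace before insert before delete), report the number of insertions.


Edit distance = 5. Backtracking from cell (6, 8) with preference match > replace > insert > delete,
then listing the resulting alignment 'ebcace' -> 'bbececaa' left to right:
  Step 1: replace e->b
  Step 2: keep 'b'
  Step 3: insert 'e' [insertion #1]
  Step 4: keep 'c'
  Step 5: replace a->e
  Step 6: keep 'c'
  Step 7: insert 'a' [insertion #2]
  Step 8: replace e->a
Total insertions: 2

2


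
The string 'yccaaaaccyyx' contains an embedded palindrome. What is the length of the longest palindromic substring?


Scanning 'yccaaaaccyyx' for palindromic substrings.
Substring at positions 0-9: 'yccaaaaccy'.
Check: reverse('yccaaaaccy') = 'yccaaaaccy' -> palindrome confirmed.
Neighbouring characters ('-' / 'y') break symmetry, so it cannot extend further.
No longer palindromic substring exists; longest length = 10

10


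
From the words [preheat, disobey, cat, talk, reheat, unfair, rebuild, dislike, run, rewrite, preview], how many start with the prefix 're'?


Checking each word for prefix 're':
  'preheat' -> no (count: 0)
  'disobey' -> no (count: 0)
  'cat' -> no (count: 0)
  'talk' -> no (count: 0)
  'reheat' -> YES, starts with 're' (count: 1)
  'unfair' -> no (count: 1)
  'rebuild' -> YES, starts with 're' (count: 2)
  'dislike' -> no (count: 2)
  'run' -> no (count: 2)
  'rewrite' -> YES, starts with 're' (count: 3)
  'preview' -> no (count: 3)
Total with prefix 're': 3

3


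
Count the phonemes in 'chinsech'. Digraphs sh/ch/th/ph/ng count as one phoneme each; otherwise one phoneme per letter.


Parsing 'chinsech' greedily, digraphs first:
  'ch' -> digraph (1 consonant phoneme) (phonemes so far: 1)
  'i' -> vowel phoneme (phonemes so far: 2)
  'n' -> consonant phoneme (phonemes so far: 3)
  's' -> consonant phoneme (phonemes so far: 4)
  'e' -> vowel phoneme (phonemes so far: 5)
  'ch' -> digraph (1 consonant phoneme) (phonemes so far: 6)
Total phonemes: 6

6


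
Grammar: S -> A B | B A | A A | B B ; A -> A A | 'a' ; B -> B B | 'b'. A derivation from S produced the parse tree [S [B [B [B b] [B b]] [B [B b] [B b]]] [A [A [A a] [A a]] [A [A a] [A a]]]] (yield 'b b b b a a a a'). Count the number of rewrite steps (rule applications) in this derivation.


Every bracketed nonterminal node [X ...] in the tree is produced by exactly one rule application.
Reading the tree off as a leftmost derivation:
  Step 1: S  =>  B A   (applied S -> B A)
  Step 2: B A  =>  B B A   (applied B -> B B)
  Step 3: B B A  =>  B B B A   (applied B -> B B)
  Step 4: B B B A  =>  b B B A   (applied B -> b)
  Step 5: b B B A  =>  b b B A   (applied B -> b)
  Step 6: b b B A  =>  b b B B A   (applied B -> B B)
  Step 7: b b B B A  =>  b b b B A   (applied B -> b)
  Step 8: b b b B A  =>  b b b b A   (applied B -> b)
  Step 9: b b b b A  =>  b b b b A A   (applied A -> A A)
  Step 10: b b b b A A  =>  b b b b A A A   (applied A -> A A)
  Step 11: b b b b A A A  =>  b b b b a A A   (applied A -> a)
  Step 12: b b b b a A A  =>  b b b b a a A   (applied A -> a)
  Step 13: b b b b a a A  =>  b b b b a a A A   (applied A -> A A)
  Step 14: b b b b a a A A  =>  b b b b a a a A   (applied A -> a)
  Step 15: b b b b a a a A  =>  b b b b a a a a   (applied A -> a)
Final yield: b b b b a a a a
Total rewrite steps: 15

15


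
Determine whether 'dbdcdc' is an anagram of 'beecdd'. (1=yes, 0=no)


Sort characters of 'dbdcdc': 'bccddd'
Sort characters of 'beecdd': 'bcddee'
Sorted forms differ -> they are NOT anagrams
Result: 0

0


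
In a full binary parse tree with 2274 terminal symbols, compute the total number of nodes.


Leaf nodes (terminals): 2274
Internal nodes = n - 1 = 2274 - 1 = 2273
Total = leaves + internal = 2274 + 2273 = 4547

4547


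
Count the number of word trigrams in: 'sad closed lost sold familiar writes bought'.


Word trigrams from [7] words:
  Trigram 1: (sad closed lost)
  Trigram 2: (closed lost sold)
  Trigram 3: (lost sold familiar)
  Trigram 4: (sold familiar writes)
  Trigram 5: (familiar writes bought)
Total word trigrams: 7 - 2 = 5

5


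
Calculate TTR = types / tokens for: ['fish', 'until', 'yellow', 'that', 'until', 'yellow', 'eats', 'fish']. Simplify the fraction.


Tokens: 8
Unique types: ('eats', 'fish', 'that', 'until', 'yellow') = 5
TTR = 5/8
Already in lowest terms.

5/8


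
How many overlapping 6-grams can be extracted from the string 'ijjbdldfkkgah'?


String 'ijjbdldfkkgah' has length L = 13.
Number of overlapping n-grams = L - n + 1
Substituting: 13 - 6 + 1 = 8

8


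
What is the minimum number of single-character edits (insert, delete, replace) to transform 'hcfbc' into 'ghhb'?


Building DP table for s1='hcfbc' (len 5) and s2='ghhb' (len 4):
       g  h  h  b
    0  1  2  3  4
  h 1  1  1  2  3
  c 2  2  2  2  3
  f 3  3  3  3  3
  b 4  4  4  4  3
  c 5  5  5  5  4
Edit distance = dp[5][4] = 4

4


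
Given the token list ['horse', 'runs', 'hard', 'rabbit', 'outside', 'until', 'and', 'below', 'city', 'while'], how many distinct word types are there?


Listing all tokens and tracking unique types:
  Token 1: 'horse' -> NEW (unique so far: 1)
  Token 2: 'runs' -> NEW (unique so far: 2)
  Token 3: 'hard' -> NEW (unique so far: 3)
  Token 4: 'rabbit' -> NEW (unique so far: 4)
  Token 5: 'outside' -> NEW (unique so far: 5)
  Token 6: 'until' -> NEW (unique so far: 6)
  Token 7: 'and' -> NEW (unique so far: 7)
  Token 8: 'below' -> NEW (unique so far: 8)
  Token 9: 'city' -> NEW (unique so far: 9)
  Token 10: 'while' -> NEW (unique so far: 10)
Unique types: ('and', 'below', 'city', 'hard', 'horse', 'outside', 'rabbit', 'runs', 'until', 'while')
Vocabulary size: 10

10


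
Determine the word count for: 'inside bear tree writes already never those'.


Counting words by splitting on spaces:
  Word 1: 'inside'
  Word 2: 'bear'
  Word 3: 'tree'
  Word 4: 'writes'
  Word 5: 'already'
  Word 6: 'never'
  Word 7: 'those'
Total words: 7

7


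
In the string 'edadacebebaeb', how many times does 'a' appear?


Scanning 'edadacebebaeb' for 'a':
  Position 2: 'a' -> MATCH (count: 1)
  Position 4: 'a' -> MATCH (count: 2)
  Position 10: 'a' -> MATCH (count: 3)
Total occurrences of 'a': 3

3


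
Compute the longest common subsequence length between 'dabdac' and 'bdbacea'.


DP table for LCS of 'dabdac' and 'bdbacea':
       b  d  b  a  c  e  a
    0  0  0  0  0  0  0  0
  d 0  0  1  1  1  1  1  1
  a 0  0  1  1  2  2  2  2
  b 0  1  1  2  2  2  2  2
  d 0  1  2  2  2  2  2  2
  a 0  1  2  2  3  3  3  3
  c 0  1  2  2  3  4  4  4
LCS: 'dbac'
LCS length = 4

4
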